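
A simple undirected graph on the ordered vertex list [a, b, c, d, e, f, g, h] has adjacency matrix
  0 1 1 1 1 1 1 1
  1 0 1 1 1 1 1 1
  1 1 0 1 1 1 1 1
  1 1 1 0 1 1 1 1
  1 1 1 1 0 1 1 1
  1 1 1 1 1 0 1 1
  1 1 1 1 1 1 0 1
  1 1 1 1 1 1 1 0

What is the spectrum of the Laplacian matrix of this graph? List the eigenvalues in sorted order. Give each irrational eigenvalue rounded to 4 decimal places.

Each diagonal entry of L is the vertex degree and each off-diagonal entry is -1 where an edge is present, 0 otherwise; in the order [a, b, c, d, e, f, g, h] the diagonal is [7, 7, 7, 7, 7, 7, 7, 7]. Diagonalising L (or applying a numerical eigensolver to the 8x8 matrix) gives the spectrum above. The single zero eigenvalue shows the graph is connected. There is one zero in the spectrum, matching the 1 component. By the matrix-tree theorem the graph has (1/8) * product of the nonzero eigenvalues = 262144 spanning trees.

[0, 8, 8, 8, 8, 8, 8, 8]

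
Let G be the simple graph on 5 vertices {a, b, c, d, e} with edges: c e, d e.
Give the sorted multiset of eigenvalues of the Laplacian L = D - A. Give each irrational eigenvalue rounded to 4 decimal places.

[0, 0, 0, 1, 3]

With the vertex order [a, b, c, d, e], the degrees are [0, 0, 1, 1, 2], giving D = diag(0, 0, 1, 1, 2) and L = D - A. Since every row of L sums to 0, the all-ones vector is in the kernel and 0 is an eigenvalue. The 3 zero eigenvalues correspond to the 3 connected components. The largest eigenvalue, 3, is at most the vertex count 5.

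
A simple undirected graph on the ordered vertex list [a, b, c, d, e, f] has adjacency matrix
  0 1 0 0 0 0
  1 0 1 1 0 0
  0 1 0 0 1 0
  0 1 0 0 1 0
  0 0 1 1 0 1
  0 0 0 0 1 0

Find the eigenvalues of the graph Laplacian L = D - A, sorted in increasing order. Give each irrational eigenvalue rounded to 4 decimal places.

[0, 0.5858, 1.2679, 2, 3.4142, 4.7321]

With the vertex order [a, b, c, d, e, f], the degrees are [1, 3, 2, 2, 3, 1], giving D = diag(1, 3, 2, 2, 3, 1) and L = D - A. Diagonalising L (or applying a numerical eigensolver to the 6x6 matrix) gives the spectrum above. The single zero eigenvalue shows the graph is connected. The eigenvalues sum to 12, which equals trace(L) = 2|E|. By the matrix-tree theorem the graph has (1/6) * product of the nonzero eigenvalues = 4 spanning trees.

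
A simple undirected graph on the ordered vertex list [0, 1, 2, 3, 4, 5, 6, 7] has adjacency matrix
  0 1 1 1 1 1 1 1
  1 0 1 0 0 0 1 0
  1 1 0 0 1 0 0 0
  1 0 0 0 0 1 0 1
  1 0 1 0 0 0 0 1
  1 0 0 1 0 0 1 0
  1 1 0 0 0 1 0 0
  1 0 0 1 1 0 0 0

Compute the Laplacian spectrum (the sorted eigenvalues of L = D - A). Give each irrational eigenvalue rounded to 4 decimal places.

[0, 1.7530, 1.7530, 3.4450, 3.4450, 4.8019, 4.8019, 8]

Each diagonal entry of L is the vertex degree and each off-diagonal entry is -1 where an edge is present, 0 otherwise; in the order [0, 1, 2, 3, 4, 5, 6, 7] the diagonal is [7, 3, 3, 3, 3, 3, 3, 3]. Since every row of L sums to 0, the all-ones vector is in the kernel and 0 is an eigenvalue.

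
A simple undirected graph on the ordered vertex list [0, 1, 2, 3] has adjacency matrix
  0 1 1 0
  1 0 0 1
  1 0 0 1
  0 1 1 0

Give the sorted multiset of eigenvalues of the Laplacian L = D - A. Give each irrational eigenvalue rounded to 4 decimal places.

[0, 2, 2, 4]

With the vertex order [0, 1, 2, 3], the degrees are [2, 2, 2, 2], giving D = diag(2, 2, 2, 2) and L = D - A. L is symmetric positive semidefinite, so every eigenvalue is real and nonnegative.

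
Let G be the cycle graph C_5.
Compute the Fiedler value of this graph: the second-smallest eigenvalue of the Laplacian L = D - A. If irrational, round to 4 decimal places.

The graph has 5 vertices and degree multiset [2, 2, 2, 2, 2]; D is the diagonal matrix of degrees and L = D - A. The sorted Laplacian eigenvalues are [0, 1.3820, 1.3820, 3.6180, 3.6180]; the algebraic connectivity is the second entry, 1.3820. The largest eigenvalue, 3.6180, is at most the vertex count 5. By the matrix-tree theorem the graph has (1/5) * product of the nonzero eigenvalues = 5 spanning trees.

1.3820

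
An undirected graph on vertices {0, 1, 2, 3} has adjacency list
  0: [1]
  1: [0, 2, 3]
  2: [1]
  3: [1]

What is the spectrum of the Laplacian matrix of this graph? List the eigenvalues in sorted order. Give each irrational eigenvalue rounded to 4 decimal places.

Reading degrees in the order [0, 1, 2, 3] gives [1, 3, 1, 1]; set D = diag(1, 3, 1, 1) and form L = D - A. Since every row of L sums to 0, the all-ones vector is in the kernel and 0 is an eigenvalue. The single zero eigenvalue shows the graph is connected. The largest eigenvalue, 4, is at most the vertex count 4.

[0, 1, 1, 4]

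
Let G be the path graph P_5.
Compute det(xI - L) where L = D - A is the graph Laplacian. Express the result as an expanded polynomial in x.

x^5 - 8x^4 + 21x^3 - 20x^2 + 5x

The graph has 5 vertices and degree multiset [2, 2, 2, 1, 1]; D is the diagonal matrix of degrees and L = D - A. L has integer entries, so p(x) = det(xI - L) has integer coefficients. Expanding the determinant yields x^5 - 8x^4 + 21x^3 - 20x^2 + 5x. The coefficient of x^4 equals -trace(L) = -8, matching the sum of degrees.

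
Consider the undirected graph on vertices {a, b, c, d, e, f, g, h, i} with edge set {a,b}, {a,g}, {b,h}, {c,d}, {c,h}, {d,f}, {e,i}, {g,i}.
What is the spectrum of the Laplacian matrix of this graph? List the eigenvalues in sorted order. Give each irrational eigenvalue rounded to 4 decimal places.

[0, 0.1206, 0.4679, 1, 1.6527, 2.3473, 3, 3.5321, 3.8794]

Each diagonal entry of L is the vertex degree and each off-diagonal entry is -1 where an edge is present, 0 otherwise; in the order [a, b, c, d, e, f, g, h, i] the diagonal is [2, 2, 2, 2, 1, 1, 2, 2, 2]. Since every row of L sums to 0, the all-ones vector is in the kernel and 0 is an eigenvalue. The single zero eigenvalue shows the graph is connected. By the matrix-tree theorem the graph has (1/9) * product of the nonzero eigenvalues = 1 spanning tree. The eigenvalues sum to 16, which equals trace(L) = 2|E|.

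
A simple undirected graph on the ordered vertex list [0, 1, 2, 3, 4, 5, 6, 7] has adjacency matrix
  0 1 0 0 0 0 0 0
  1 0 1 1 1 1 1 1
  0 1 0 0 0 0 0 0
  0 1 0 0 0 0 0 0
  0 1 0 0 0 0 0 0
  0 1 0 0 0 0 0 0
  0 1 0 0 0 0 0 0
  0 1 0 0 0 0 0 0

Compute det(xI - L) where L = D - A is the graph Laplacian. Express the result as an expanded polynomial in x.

With the vertex order [0, 1, 2, 3, 4, 5, 6, 7], the degrees are [1, 7, 1, 1, 1, 1, 1, 1], giving D = diag(1, 7, 1, 1, 1, 1, 1, 1) and L = D - A. The eigenvalues of L are [0, 1, 1, 1, 1, 1, 1, 8]; the characteristic polynomial is the product of (x - lambda_i), which multiplies out to x^8 - 14x^7 + 63x^6 - 140x^5 + 175x^4 - 126x^3 + 49x^2 - 8x. Since p(0) = det(-L) = 0, x divides p(x). The largest eigenvalue, 8, is at most the vertex count 8.

x^8 - 14x^7 + 63x^6 - 140x^5 + 175x^4 - 126x^3 + 49x^2 - 8x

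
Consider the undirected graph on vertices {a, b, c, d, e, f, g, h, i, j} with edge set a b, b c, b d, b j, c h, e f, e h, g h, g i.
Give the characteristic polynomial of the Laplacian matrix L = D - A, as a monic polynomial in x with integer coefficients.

x^10 - 18x^9 + 132x^8 - 514x^7 + 1164x^6 - 1578x^5 + 1267x^4 - 570x^3 + 126x^2 - 10x

With the vertex order [a, b, c, d, e, f, g, h, i, j], the degrees are [1, 4, 2, 1, 2, 1, 2, 3, 1, 1], giving D = diag(1, 4, 2, 1, 2, 1, 2, 3, 1, 1) and L = D - A. Computing det(xI - L) by cofactor expansion (or equivalently via sum-over-permutations) gives x^10 - 18x^9 + 132x^8 - 514x^7 + 1164x^6 - 1578x^5 + 1267x^4 - 570x^3 + 126x^2 - 10x. The constant term is 0 because L is singular (the all-ones vector lies in its kernel). The eigenvalues sum to 18, which equals trace(L) = 2|E|. There is one zero in the spectrum, matching the 1 component.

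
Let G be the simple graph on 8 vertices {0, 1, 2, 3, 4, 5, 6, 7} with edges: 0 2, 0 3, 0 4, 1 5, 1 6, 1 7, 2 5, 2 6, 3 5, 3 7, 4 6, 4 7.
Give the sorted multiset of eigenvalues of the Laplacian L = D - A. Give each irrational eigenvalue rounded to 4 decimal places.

[0, 2, 2, 2, 4, 4, 4, 6]

With the vertex order [0, 1, 2, 3, 4, 5, 6, 7], the degrees are [3, 3, 3, 3, 3, 3, 3, 3], giving D = diag(3, 3, 3, 3, 3, 3, 3, 3) and L = D - A. The multiplicity of 0 as a Laplacian eigenvalue equals the number of connected components. The single zero eigenvalue shows the graph is connected. The largest eigenvalue, 6, is at most the vertex count 8. By the matrix-tree theorem the graph has (1/8) * product of the nonzero eigenvalues = 384 spanning trees.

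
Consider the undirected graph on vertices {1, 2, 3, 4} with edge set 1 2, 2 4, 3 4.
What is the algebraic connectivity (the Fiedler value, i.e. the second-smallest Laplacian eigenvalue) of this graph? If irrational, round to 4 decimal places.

Each diagonal entry of L is the vertex degree and each off-diagonal entry is -1 where an edge is present, 0 otherwise; in the order [1, 2, 3, 4] the diagonal is [1, 2, 1, 2]. The sorted Laplacian eigenvalues are [0, 0.5858, 2, 3.4142]; the algebraic connectivity is the second entry, 0.5858. There is one zero in the spectrum, matching the 1 component.

0.5858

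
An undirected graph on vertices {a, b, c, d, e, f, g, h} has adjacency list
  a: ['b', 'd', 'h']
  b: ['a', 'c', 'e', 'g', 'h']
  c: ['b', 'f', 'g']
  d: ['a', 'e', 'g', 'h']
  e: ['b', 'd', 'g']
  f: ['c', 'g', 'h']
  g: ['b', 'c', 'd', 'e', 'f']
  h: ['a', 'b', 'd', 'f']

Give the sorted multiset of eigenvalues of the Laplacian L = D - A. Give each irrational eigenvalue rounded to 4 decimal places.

With the vertex order [a, b, c, d, e, f, g, h], the degrees are [3, 5, 3, 4, 3, 3, 5, 4], giving D = diag(3, 5, 3, 4, 3, 3, 5, 4) and L = D - A. The multiplicity of 0 as a Laplacian eigenvalue equals the number of connected components. The single zero eigenvalue shows the graph is connected. By the matrix-tree theorem the graph has (1/8) * product of the nonzero eigenvalues = 1818 spanning trees. The largest eigenvalue, 7.0091, is at most the vertex count 8.

[0, 1.8967, 2.4765, 3.4953, 4.5609, 4.8624, 5.6991, 7.0091]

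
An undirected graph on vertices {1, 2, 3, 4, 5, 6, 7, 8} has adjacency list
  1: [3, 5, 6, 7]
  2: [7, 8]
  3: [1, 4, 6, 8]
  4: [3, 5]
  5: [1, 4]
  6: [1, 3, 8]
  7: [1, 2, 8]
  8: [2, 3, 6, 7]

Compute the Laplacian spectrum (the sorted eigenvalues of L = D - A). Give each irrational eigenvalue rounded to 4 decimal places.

Each diagonal entry of L is the vertex degree and each off-diagonal entry is -1 where an edge is present, 0 otherwise; in the order [1, 2, 3, 4, 5, 6, 7, 8] the diagonal is [4, 2, 4, 2, 2, 3, 3, 4]. Diagonalising L (or applying a numerical eigensolver to the 8x8 matrix) gives the spectrum above. The single zero eigenvalue shows the graph is connected.

[0, 0.8543, 1.9118, 2.4995, 3.4346, 4.4691, 4.7274, 6.1033]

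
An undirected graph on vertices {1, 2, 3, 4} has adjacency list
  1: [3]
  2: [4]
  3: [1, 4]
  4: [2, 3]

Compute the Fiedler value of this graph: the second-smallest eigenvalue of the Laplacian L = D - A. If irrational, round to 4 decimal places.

Each diagonal entry of L is the vertex degree and each off-diagonal entry is -1 where an edge is present, 0 otherwise; in the order [1, 2, 3, 4] the diagonal is [1, 1, 2, 2]. Computing the eigenvalues of L and sorting gives [0, 0.5858, 2, 3.4142]. The Fiedler value lambda_2 = 0.5858 is strictly positive, so the graph is connected.

0.5858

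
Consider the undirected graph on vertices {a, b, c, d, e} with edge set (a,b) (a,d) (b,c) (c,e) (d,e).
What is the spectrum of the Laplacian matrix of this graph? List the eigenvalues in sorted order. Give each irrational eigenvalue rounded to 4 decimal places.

Each diagonal entry of L is the vertex degree and each off-diagonal entry is -1 where an edge is present, 0 otherwise; in the order [a, b, c, d, e] the diagonal is [2, 2, 2, 2, 2]. Since every row of L sums to 0, the all-ones vector is in the kernel and 0 is an eigenvalue. The single zero eigenvalue shows the graph is connected. The largest eigenvalue, 3.6180, is at most the vertex count 5. By the matrix-tree theorem the graph has (1/5) * product of the nonzero eigenvalues = 5 spanning trees.

[0, 1.3820, 1.3820, 3.6180, 3.6180]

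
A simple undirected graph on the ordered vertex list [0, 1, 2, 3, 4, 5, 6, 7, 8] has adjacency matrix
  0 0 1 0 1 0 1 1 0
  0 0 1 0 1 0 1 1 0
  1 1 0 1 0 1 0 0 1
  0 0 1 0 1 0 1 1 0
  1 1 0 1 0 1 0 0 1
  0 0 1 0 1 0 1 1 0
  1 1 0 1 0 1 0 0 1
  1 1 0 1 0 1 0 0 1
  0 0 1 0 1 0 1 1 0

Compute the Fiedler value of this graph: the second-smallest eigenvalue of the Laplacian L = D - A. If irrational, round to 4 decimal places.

4

With the vertex order [0, 1, 2, 3, 4, 5, 6, 7, 8], the degrees are [4, 4, 5, 4, 5, 4, 5, 5, 4], giving D = diag(4, 4, 5, 4, 5, 4, 5, 5, 4) and L = D - A. The smallest Laplacian eigenvalue is always 0. The next one, lambda_2 = 4, measures how hard the graph is to disconnect: larger values mean better connectivity. The largest eigenvalue, 9, is at most the vertex count 9. The eigenvalues sum to 40, which equals trace(L) = 2|E|.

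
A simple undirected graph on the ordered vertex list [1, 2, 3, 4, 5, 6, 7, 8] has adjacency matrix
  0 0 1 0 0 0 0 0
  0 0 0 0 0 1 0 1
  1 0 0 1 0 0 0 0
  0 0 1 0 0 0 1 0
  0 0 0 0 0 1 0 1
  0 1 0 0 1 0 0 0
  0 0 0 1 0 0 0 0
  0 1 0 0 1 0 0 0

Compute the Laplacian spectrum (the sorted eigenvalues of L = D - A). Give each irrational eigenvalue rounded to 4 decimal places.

[0, 0, 0.5858, 2, 2, 2, 3.4142, 4]

Each diagonal entry of L is the vertex degree and each off-diagonal entry is -1 where an edge is present, 0 otherwise; in the order [1, 2, 3, 4, 5, 6, 7, 8] the diagonal is [1, 2, 2, 2, 2, 2, 1, 2]. The multiplicity of 0 as a Laplacian eigenvalue equals the number of connected components. The 2 zero eigenvalues correspond to the 2 connected components. The largest eigenvalue, 4, is at most the vertex count 8.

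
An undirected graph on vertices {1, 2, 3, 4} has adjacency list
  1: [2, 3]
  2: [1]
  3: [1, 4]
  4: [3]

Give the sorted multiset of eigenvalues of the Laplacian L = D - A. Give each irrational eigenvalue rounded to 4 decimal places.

[0, 0.5858, 2, 3.4142]

With the vertex order [1, 2, 3, 4], the degrees are [2, 1, 2, 1], giving D = diag(2, 1, 2, 1) and L = D - A. Since every row of L sums to 0, the all-ones vector is in the kernel and 0 is an eigenvalue. There is one zero in the spectrum, matching the 1 component.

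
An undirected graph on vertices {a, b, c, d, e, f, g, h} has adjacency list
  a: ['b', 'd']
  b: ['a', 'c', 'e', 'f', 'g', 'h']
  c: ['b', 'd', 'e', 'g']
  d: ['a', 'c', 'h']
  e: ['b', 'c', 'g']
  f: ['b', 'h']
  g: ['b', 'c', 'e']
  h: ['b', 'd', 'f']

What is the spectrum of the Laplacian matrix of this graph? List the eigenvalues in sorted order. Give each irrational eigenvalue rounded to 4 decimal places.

Reading degrees in the order [a, b, c, d, e, f, g, h] gives [2, 6, 4, 3, 3, 2, 3, 3]; set D = diag(2, 6, 4, 3, 3, 2, 3, 3) and form L = D - A. L is symmetric positive semidefinite, so every eigenvalue is real and nonnegative. The single zero eigenvalue shows the graph is connected. There is one zero in the spectrum, matching the 1 component.

[0, 1.3053, 1.5650, 2.8155, 4, 4, 5.1323, 7.1819]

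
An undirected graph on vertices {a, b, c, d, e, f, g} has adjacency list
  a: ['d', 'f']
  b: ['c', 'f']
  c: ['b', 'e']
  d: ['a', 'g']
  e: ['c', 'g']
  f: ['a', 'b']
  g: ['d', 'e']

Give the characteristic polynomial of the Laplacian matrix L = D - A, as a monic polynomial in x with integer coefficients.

x^7 - 14x^6 + 77x^5 - 210x^4 + 294x^3 - 196x^2 + 49x

Reading degrees in the order [a, b, c, d, e, f, g] gives [2, 2, 2, 2, 2, 2, 2]; set D = diag(2, 2, 2, 2, 2, 2, 2) and form L = D - A. L has integer entries, so p(x) = det(xI - L) has integer coefficients. Expanding the determinant yields x^7 - 14x^6 + 77x^5 - 210x^4 + 294x^3 - 196x^2 + 49x. The constant term is 0 because L is singular (the all-ones vector lies in its kernel). The largest eigenvalue, 3.8019, is at most the vertex count 7. The eigenvalues sum to 14, which equals trace(L) = 2|E|.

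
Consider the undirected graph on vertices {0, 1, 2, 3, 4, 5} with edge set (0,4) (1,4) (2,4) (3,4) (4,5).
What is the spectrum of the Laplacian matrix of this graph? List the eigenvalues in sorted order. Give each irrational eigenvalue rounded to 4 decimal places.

[0, 1, 1, 1, 1, 6]

Each diagonal entry of L is the vertex degree and each off-diagonal entry is -1 where an edge is present, 0 otherwise; in the order [0, 1, 2, 3, 4, 5] the diagonal is [1, 1, 1, 1, 5, 1]. Diagonalising L (or applying a numerical eigensolver to the 6x6 matrix) gives the spectrum above. The single zero eigenvalue shows the graph is connected. By the matrix-tree theorem the graph has (1/6) * product of the nonzero eigenvalues = 1 spanning tree. The eigenvalues sum to 10, which equals trace(L) = 2|E|.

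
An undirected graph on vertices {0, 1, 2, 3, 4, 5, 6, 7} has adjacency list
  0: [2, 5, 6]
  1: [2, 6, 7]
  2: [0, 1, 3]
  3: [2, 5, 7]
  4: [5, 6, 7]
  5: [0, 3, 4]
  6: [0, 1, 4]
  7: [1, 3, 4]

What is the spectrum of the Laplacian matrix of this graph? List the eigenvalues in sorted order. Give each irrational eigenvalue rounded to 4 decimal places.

[0, 2, 2, 2, 4, 4, 4, 6]

Reading degrees in the order [0, 1, 2, 3, 4, 5, 6, 7] gives [3, 3, 3, 3, 3, 3, 3, 3]; set D = diag(3, 3, 3, 3, 3, 3, 3, 3) and form L = D - A. Diagonalising L (or applying a numerical eigensolver to the 8x8 matrix) gives the spectrum above. There is one zero in the spectrum, matching the 1 component.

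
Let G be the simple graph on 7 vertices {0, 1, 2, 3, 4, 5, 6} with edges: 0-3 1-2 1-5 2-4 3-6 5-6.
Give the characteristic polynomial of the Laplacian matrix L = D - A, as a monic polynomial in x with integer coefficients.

x^7 - 12x^6 + 55x^5 - 120x^4 + 126x^3 - 56x^2 + 7x

With the vertex order [0, 1, 2, 3, 4, 5, 6], the degrees are [1, 2, 2, 2, 1, 2, 2], giving D = diag(1, 2, 2, 2, 1, 2, 2) and L = D - A. Computing det(xI - L) by cofactor expansion (or equivalently via sum-over-permutations) gives x^7 - 12x^6 + 55x^5 - 120x^4 + 126x^3 - 56x^2 + 7x. Since p(0) = det(-L) = 0, x divides p(x). The largest eigenvalue, 3.8019, is at most the vertex count 7.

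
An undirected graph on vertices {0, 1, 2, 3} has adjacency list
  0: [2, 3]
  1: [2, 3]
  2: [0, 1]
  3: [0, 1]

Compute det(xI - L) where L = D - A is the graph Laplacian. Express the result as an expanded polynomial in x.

x^4 - 8x^3 + 20x^2 - 16x

With the vertex order [0, 1, 2, 3], the degrees are [2, 2, 2, 2], giving D = diag(2, 2, 2, 2) and L = D - A. Computing det(xI - L) by cofactor expansion (or equivalently via sum-over-permutations) gives x^4 - 8x^3 + 20x^2 - 16x. The coefficient of x^3 equals -trace(L) = -8, matching the sum of degrees.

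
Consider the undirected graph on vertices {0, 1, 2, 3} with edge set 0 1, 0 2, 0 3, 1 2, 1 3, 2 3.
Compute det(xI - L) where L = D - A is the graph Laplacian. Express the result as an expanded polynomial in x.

x^4 - 12x^3 + 48x^2 - 64x

Each diagonal entry of L is the vertex degree and each off-diagonal entry is -1 where an edge is present, 0 otherwise; in the order [0, 1, 2, 3] the diagonal is [3, 3, 3, 3]. The eigenvalues of L are [0, 4, 4, 4]; the characteristic polynomial is the product of (x - lambda_i), which multiplies out to x^4 - 12x^3 + 48x^2 - 64x. The constant term is 0 because L is singular (the all-ones vector lies in its kernel). The largest eigenvalue, 4, is at most the vertex count 4.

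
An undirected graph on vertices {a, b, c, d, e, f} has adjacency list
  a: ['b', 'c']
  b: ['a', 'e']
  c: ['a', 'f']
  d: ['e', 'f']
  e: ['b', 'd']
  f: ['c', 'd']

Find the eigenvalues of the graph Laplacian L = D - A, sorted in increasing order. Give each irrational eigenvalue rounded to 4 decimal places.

Reading degrees in the order [a, b, c, d, e, f] gives [2, 2, 2, 2, 2, 2]; set D = diag(2, 2, 2, 2, 2, 2) and form L = D - A. L is symmetric positive semidefinite, so every eigenvalue is real and nonnegative.

[0, 1, 1, 3, 3, 4]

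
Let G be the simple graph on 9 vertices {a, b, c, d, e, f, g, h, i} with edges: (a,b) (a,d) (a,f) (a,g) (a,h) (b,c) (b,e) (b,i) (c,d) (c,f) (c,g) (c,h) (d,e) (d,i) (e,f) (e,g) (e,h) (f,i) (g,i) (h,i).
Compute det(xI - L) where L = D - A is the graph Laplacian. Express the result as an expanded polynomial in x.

With the vertex order [a, b, c, d, e, f, g, h, i], the degrees are [5, 4, 5, 4, 5, 4, 4, 4, 5], giving D = diag(5, 4, 5, 4, 5, 4, 4, 4, 5) and L = D - A. Computing det(xI - L) by cofactor expansion (or equivalently via sum-over-permutations) gives x^9 - 40x^8 + 690x^7 - 6720x^6 + 40485x^5 - 154704x^4 + 366560x^3 - 492800x^2 + 288000x. The constant term is 0 because L is singular (the all-ones vector lies in its kernel). There is one zero in the spectrum, matching the 1 component. The largest eigenvalue, 9, is at most the vertex count 9.

x^9 - 40x^8 + 690x^7 - 6720x^6 + 40485x^5 - 154704x^4 + 366560x^3 - 492800x^2 + 288000x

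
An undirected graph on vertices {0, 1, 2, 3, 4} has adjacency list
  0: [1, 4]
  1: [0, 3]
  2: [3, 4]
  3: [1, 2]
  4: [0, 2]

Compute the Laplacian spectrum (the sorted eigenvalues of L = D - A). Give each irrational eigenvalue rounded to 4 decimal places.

Each diagonal entry of L is the vertex degree and each off-diagonal entry is -1 where an edge is present, 0 otherwise; in the order [0, 1, 2, 3, 4] the diagonal is [2, 2, 2, 2, 2]. The multiplicity of 0 as a Laplacian eigenvalue equals the number of connected components. The single zero eigenvalue shows the graph is connected. By the matrix-tree theorem the graph has (1/5) * product of the nonzero eigenvalues = 5 spanning trees.

[0, 1.3820, 1.3820, 3.6180, 3.6180]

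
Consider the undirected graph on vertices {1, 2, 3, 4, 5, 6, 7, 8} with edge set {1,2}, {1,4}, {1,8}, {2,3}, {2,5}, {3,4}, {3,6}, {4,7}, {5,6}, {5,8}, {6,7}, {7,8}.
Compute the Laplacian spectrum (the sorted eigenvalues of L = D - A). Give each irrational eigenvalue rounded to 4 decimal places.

Each diagonal entry of L is the vertex degree and each off-diagonal entry is -1 where an edge is present, 0 otherwise; in the order [1, 2, 3, 4, 5, 6, 7, 8] the diagonal is [3, 3, 3, 3, 3, 3, 3, 3]. L is symmetric positive semidefinite, so every eigenvalue is real and nonnegative.

[0, 2, 2, 2, 4, 4, 4, 6]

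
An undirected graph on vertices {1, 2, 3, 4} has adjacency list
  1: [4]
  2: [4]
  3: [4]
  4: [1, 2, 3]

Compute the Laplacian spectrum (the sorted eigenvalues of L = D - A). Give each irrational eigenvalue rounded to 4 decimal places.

With the vertex order [1, 2, 3, 4], the degrees are [1, 1, 1, 3], giving D = diag(1, 1, 1, 3) and L = D - A. Since every row of L sums to 0, the all-ones vector is in the kernel and 0 is an eigenvalue. The single zero eigenvalue shows the graph is connected. The largest eigenvalue, 4, is at most the vertex count 4.

[0, 1, 1, 4]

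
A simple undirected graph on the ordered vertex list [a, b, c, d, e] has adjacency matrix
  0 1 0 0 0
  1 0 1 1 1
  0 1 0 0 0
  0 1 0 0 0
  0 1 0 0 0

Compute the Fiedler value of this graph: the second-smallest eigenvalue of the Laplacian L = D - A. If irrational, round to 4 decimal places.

1

With the vertex order [a, b, c, d, e], the degrees are [1, 4, 1, 1, 1], giving D = diag(1, 4, 1, 1, 1) and L = D - A. Computing the eigenvalues of L and sorting gives [0, 1, 1, 1, 5]. The Fiedler value lambda_2 = 1 is strictly positive, so the graph is connected. There is one zero in the spectrum, matching the 1 component.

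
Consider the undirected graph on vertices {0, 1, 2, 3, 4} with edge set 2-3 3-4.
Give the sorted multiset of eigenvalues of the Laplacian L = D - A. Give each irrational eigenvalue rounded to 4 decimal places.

[0, 0, 0, 1, 3]

Each diagonal entry of L is the vertex degree and each off-diagonal entry is -1 where an edge is present, 0 otherwise; in the order [0, 1, 2, 3, 4] the diagonal is [0, 0, 1, 2, 1]. L is symmetric positive semidefinite, so every eigenvalue is real and nonnegative. The 3 zero eigenvalues correspond to the 3 connected components.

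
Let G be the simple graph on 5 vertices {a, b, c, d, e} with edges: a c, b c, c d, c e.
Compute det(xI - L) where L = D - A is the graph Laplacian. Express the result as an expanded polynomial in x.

Each diagonal entry of L is the vertex degree and each off-diagonal entry is -1 where an edge is present, 0 otherwise; in the order [a, b, c, d, e] the diagonal is [1, 1, 4, 1, 1]. L has integer entries, so p(x) = det(xI - L) has integer coefficients. Expanding the determinant yields x^5 - 8x^4 + 18x^3 - 16x^2 + 5x. Since p(0) = det(-L) = 0, x divides p(x).

x^5 - 8x^4 + 18x^3 - 16x^2 + 5x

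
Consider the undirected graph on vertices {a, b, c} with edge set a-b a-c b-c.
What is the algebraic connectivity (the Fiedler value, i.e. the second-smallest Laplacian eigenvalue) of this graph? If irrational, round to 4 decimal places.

3

Reading degrees in the order [a, b, c] gives [2, 2, 2]; set D = diag(2, 2, 2) and form L = D - A. Computing the eigenvalues of L and sorting gives [0, 3, 3]. The Fiedler value lambda_2 = 3 is strictly positive, so the graph is connected. The largest eigenvalue, 3, is at most the vertex count 3. The eigenvalues sum to 6, which equals trace(L) = 2|E|.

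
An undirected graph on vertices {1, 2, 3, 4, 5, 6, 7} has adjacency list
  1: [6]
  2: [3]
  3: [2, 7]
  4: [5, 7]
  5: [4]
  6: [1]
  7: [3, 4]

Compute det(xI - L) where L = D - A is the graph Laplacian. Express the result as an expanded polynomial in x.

x^7 - 10x^6 + 37x^5 - 62x^4 + 45x^3 - 10x^2

With the vertex order [1, 2, 3, 4, 5, 6, 7], the degrees are [1, 1, 2, 2, 1, 1, 2], giving D = diag(1, 1, 2, 2, 1, 1, 2) and L = D - A. Computing det(xI - L) by cofactor expansion (or equivalently via sum-over-permutations) gives x^7 - 10x^6 + 37x^5 - 62x^4 + 45x^3 - 10x^2. Since p(0) = det(-L) = 0, x divides p(x).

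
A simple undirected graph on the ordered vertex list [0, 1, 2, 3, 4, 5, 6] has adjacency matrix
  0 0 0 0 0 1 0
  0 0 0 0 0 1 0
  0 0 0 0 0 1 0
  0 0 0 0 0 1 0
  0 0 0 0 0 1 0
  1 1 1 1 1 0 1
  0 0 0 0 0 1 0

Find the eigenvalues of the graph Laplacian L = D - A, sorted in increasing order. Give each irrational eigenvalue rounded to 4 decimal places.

With the vertex order [0, 1, 2, 3, 4, 5, 6], the degrees are [1, 1, 1, 1, 1, 6, 1], giving D = diag(1, 1, 1, 1, 1, 6, 1) and L = D - A. The multiplicity of 0 as a Laplacian eigenvalue equals the number of connected components.

[0, 1, 1, 1, 1, 1, 7]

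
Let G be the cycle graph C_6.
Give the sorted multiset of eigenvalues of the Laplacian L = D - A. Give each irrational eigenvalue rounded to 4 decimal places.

[0, 1, 1, 3, 3, 4]

The graph has 6 vertices and degree multiset [2, 2, 2, 2, 2, 2]; D is the diagonal matrix of degrees and L = D - A. The multiplicity of 0 as a Laplacian eigenvalue equals the number of connected components. There is one zero in the spectrum, matching the 1 component. The largest eigenvalue, 4, is at most the vertex count 6.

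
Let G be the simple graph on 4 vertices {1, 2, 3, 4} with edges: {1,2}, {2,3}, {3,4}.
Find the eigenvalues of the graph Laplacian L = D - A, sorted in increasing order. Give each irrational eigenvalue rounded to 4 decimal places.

Reading degrees in the order [1, 2, 3, 4] gives [1, 2, 2, 1]; set D = diag(1, 2, 2, 1) and form L = D - A. The multiplicity of 0 as a Laplacian eigenvalue equals the number of connected components. The single zero eigenvalue shows the graph is connected.

[0, 0.5858, 2, 3.4142]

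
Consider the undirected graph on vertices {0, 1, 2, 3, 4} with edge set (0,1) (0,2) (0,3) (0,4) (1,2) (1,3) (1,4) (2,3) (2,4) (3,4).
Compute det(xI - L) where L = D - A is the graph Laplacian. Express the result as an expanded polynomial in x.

Reading degrees in the order [0, 1, 2, 3, 4] gives [4, 4, 4, 4, 4]; set D = diag(4, 4, 4, 4, 4) and form L = D - A. The eigenvalues of L are [0, 5, 5, 5, 5]; the characteristic polynomial is the product of (x - lambda_i), which multiplies out to x^5 - 20x^4 + 150x^3 - 500x^2 + 625x. The coefficient of x^4 equals -trace(L) = -20, matching the sum of degrees.

x^5 - 20x^4 + 150x^3 - 500x^2 + 625x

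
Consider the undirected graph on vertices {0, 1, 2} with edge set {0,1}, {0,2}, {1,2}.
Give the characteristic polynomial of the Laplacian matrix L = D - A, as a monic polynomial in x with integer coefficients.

Each diagonal entry of L is the vertex degree and each off-diagonal entry is -1 where an edge is present, 0 otherwise; in the order [0, 1, 2] the diagonal is [2, 2, 2]. The eigenvalues of L are [0, 3, 3]; the characteristic polynomial is the product of (x - lambda_i), which multiplies out to x^3 - 6x^2 + 9x. Since p(0) = det(-L) = 0, x divides p(x).

x^3 - 6x^2 + 9x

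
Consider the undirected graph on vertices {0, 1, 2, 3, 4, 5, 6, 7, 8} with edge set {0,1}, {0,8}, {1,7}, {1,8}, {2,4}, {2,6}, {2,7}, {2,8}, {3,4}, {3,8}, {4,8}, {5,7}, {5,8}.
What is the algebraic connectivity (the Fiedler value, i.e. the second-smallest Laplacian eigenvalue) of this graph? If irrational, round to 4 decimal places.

With the vertex order [0, 1, 2, 3, 4, 5, 6, 7, 8], the degrees are [2, 3, 4, 2, 3, 2, 1, 3, 6], giving D = diag(2, 3, 4, 2, 3, 2, 1, 3, 6) and L = D - A. The smallest Laplacian eigenvalue is always 0. The next one, lambda_2 = 0.7768, measures how hard the graph is to disconnect: larger values mean better connectivity. The largest eigenvalue, 7.2499, is at most the vertex count 9. By the matrix-tree theorem the graph has (1/9) * product of the nonzero eigenvalues = 223 spanning trees.

0.7768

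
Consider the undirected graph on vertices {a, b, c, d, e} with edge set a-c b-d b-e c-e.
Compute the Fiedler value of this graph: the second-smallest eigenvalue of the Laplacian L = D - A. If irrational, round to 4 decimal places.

Each diagonal entry of L is the vertex degree and each off-diagonal entry is -1 where an edge is present, 0 otherwise; in the order [a, b, c, d, e] the diagonal is [1, 2, 2, 1, 2]. The sorted Laplacian eigenvalues are [0, 0.3820, 1.3820, 2.6180, 3.6180]; the algebraic connectivity is the second entry, 0.3820. The eigenvalues sum to 8, which equals trace(L) = 2|E|.

0.3820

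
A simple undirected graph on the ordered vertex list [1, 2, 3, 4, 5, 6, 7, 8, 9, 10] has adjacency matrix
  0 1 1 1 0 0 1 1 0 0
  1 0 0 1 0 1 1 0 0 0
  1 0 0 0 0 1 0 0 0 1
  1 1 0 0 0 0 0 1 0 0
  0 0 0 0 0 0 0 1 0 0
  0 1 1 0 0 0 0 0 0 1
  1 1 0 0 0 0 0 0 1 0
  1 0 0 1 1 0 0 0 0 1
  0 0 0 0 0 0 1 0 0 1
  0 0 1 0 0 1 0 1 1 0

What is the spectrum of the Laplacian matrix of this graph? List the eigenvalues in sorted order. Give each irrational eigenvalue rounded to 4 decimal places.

Reading degrees in the order [1, 2, 3, 4, 5, 6, 7, 8, 9, 10] gives [5, 4, 3, 3, 1, 3, 3, 4, 2, 4]; set D = diag(5, 4, 3, 3, 1, 3, 3, 4, 2, 4) and form L = D - A. L is symmetric positive semidefinite, so every eigenvalue is real and nonnegative. The single zero eigenvalue shows the graph is connected. The largest eigenvalue, 6.5389, is at most the vertex count 10.

[0, 0.7512, 1.5515, 1.7327, 2.8258, 3.4788, 4.2414, 5.3757, 5.5040, 6.5389]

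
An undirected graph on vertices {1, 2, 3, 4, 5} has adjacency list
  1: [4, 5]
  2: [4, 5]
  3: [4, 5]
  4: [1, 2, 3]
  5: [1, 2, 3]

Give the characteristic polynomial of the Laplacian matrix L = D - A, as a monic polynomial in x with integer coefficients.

With the vertex order [1, 2, 3, 4, 5], the degrees are [2, 2, 2, 3, 3], giving D = diag(2, 2, 2, 3, 3) and L = D - A. Computing det(xI - L) by cofactor expansion (or equivalently via sum-over-permutations) gives x^5 - 12x^4 + 51x^3 - 92x^2 + 60x. The constant term is 0 because L is singular (the all-ones vector lies in its kernel).

x^5 - 12x^4 + 51x^3 - 92x^2 + 60x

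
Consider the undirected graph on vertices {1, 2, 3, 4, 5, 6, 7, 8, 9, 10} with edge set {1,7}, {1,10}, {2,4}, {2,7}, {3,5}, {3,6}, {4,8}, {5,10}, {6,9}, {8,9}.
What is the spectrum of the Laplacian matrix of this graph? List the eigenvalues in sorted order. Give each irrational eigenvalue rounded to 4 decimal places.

Each diagonal entry of L is the vertex degree and each off-diagonal entry is -1 where an edge is present, 0 otherwise; in the order [1, 2, 3, 4, 5, 6, 7, 8, 9, 10] the diagonal is [2, 2, 2, 2, 2, 2, 2, 2, 2, 2]. The multiplicity of 0 as a Laplacian eigenvalue equals the number of connected components.

[0, 0.3820, 0.3820, 1.3820, 1.3820, 2.6180, 2.6180, 3.6180, 3.6180, 4]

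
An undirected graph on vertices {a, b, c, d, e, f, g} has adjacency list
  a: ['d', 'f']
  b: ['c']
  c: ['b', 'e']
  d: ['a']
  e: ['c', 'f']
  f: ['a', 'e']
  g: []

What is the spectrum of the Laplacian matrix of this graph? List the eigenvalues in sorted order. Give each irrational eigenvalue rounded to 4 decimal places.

[0, 0, 0.2679, 1, 2, 3, 3.7321]

Reading degrees in the order [a, b, c, d, e, f, g] gives [2, 1, 2, 1, 2, 2, 0]; set D = diag(2, 1, 2, 1, 2, 2, 0) and form L = D - A. Diagonalising L (or applying a numerical eigensolver to the 7x7 matrix) gives the spectrum above. The 2 zero eigenvalues correspond to the 2 connected components. The largest eigenvalue, 3.7321, is at most the vertex count 7.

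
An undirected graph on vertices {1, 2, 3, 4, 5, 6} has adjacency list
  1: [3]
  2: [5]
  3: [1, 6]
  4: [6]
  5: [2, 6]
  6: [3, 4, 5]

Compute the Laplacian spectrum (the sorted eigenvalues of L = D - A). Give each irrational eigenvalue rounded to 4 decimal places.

[0, 0.3820, 0.6972, 2, 2.6180, 4.3028]

Each diagonal entry of L is the vertex degree and each off-diagonal entry is -1 where an edge is present, 0 otherwise; in the order [1, 2, 3, 4, 5, 6] the diagonal is [1, 1, 2, 1, 2, 3]. L is symmetric positive semidefinite, so every eigenvalue is real and nonnegative. The single zero eigenvalue shows the graph is connected. There is one zero in the spectrum, matching the 1 component. The largest eigenvalue, 4.3028, is at most the vertex count 6.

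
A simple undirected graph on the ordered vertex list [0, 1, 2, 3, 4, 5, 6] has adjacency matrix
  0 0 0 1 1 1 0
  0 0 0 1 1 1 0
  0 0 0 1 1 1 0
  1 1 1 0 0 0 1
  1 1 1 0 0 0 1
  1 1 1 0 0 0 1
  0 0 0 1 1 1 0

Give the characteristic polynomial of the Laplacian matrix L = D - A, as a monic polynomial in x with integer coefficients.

x^7 - 24x^6 + 234x^5 - 1192x^4 + 3357x^3 - 4968x^2 + 3024x

Reading degrees in the order [0, 1, 2, 3, 4, 5, 6] gives [3, 3, 3, 4, 4, 4, 3]; set D = diag(3, 3, 3, 4, 4, 4, 3) and form L = D - A. The eigenvalues of L are [0, 3, 3, 3, 4, 4, 7]; the characteristic polynomial is the product of (x - lambda_i), which multiplies out to x^7 - 24x^6 + 234x^5 - 1192x^4 + 3357x^3 - 4968x^2 + 3024x. Since p(0) = det(-L) = 0, x divides p(x). The eigenvalues sum to 24, which equals trace(L) = 2|E|.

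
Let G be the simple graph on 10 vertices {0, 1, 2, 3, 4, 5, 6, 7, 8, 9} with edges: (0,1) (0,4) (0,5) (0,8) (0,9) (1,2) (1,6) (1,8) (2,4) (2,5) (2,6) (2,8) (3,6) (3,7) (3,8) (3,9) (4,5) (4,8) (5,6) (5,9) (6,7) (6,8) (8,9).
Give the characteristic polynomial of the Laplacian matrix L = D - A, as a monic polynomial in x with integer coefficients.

x^10 - 46x^9 + 921x^8 - 10518x^7 + 75361x^6 - 350462x^5 + 1054450x^4 - 1970524x^3 + 2061934x^2 - 910940x

Reading degrees in the order [0, 1, 2, 3, 4, 5, 6, 7, 8, 9] gives [5, 4, 5, 4, 4, 5, 6, 2, 7, 4]; set D = diag(5, 4, 5, 4, 4, 5, 6, 2, 7, 4) and form L = D - A. L has integer entries, so p(x) = det(xI - L) has integer coefficients. Expanding the determinant yields x^10 - 46x^9 + 921x^8 - 10518x^7 + 75361x^6 - 350462x^5 + 1054450x^4 - 1970524x^3 + 2061934x^2 - 910940x. The constant term is 0 because L is singular (the all-ones vector lies in its kernel). The largest eigenvalue, 8.4860, is at most the vertex count 10.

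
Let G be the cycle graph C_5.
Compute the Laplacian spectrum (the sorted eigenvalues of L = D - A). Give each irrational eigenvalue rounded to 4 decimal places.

[0, 1.3820, 1.3820, 3.6180, 3.6180]

The graph has 5 vertices and degree multiset [2, 2, 2, 2, 2]; D is the diagonal matrix of degrees and L = D - A. Since every row of L sums to 0, the all-ones vector is in the kernel and 0 is an eigenvalue.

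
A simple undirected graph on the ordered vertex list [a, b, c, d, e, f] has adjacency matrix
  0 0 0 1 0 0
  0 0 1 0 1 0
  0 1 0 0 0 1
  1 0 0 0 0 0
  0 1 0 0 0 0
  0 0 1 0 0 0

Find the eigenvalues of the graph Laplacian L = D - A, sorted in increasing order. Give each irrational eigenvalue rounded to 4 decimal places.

Reading degrees in the order [a, b, c, d, e, f] gives [1, 2, 2, 1, 1, 1]; set D = diag(1, 2, 2, 1, 1, 1) and form L = D - A. The multiplicity of 0 as a Laplacian eigenvalue equals the number of connected components. The 2 zero eigenvalues correspond to the 2 connected components. The largest eigenvalue, 3.4142, is at most the vertex count 6.

[0, 0, 0.5858, 2, 2, 3.4142]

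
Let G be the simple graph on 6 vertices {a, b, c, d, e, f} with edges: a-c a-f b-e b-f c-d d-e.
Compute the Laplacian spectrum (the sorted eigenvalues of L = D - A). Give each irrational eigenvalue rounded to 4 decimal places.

Each diagonal entry of L is the vertex degree and each off-diagonal entry is -1 where an edge is present, 0 otherwise; in the order [a, b, c, d, e, f] the diagonal is [2, 2, 2, 2, 2, 2]. Diagonalising L (or applying a numerical eigensolver to the 6x6 matrix) gives the spectrum above. The eigenvalues sum to 12, which equals trace(L) = 2|E|.

[0, 1, 1, 3, 3, 4]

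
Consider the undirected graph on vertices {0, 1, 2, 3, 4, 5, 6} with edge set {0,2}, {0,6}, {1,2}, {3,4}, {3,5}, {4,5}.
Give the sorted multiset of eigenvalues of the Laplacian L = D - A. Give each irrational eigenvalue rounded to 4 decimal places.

[0, 0, 0.5858, 2, 3, 3, 3.4142]

Each diagonal entry of L is the vertex degree and each off-diagonal entry is -1 where an edge is present, 0 otherwise; in the order [0, 1, 2, 3, 4, 5, 6] the diagonal is [2, 1, 2, 2, 2, 2, 1]. The multiplicity of 0 as a Laplacian eigenvalue equals the number of connected components. The 2 zero eigenvalues correspond to the 2 connected components. The eigenvalues sum to 12, which equals trace(L) = 2|E|. The largest eigenvalue, 3.4142, is at most the vertex count 7.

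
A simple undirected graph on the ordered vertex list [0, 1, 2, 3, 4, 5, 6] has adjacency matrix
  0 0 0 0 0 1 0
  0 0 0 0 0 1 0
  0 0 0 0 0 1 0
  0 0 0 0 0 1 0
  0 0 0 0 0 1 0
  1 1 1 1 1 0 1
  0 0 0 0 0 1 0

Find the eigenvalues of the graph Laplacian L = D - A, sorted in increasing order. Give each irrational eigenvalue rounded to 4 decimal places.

Each diagonal entry of L is the vertex degree and each off-diagonal entry is -1 where an edge is present, 0 otherwise; in the order [0, 1, 2, 3, 4, 5, 6] the diagonal is [1, 1, 1, 1, 1, 6, 1]. Since every row of L sums to 0, the all-ones vector is in the kernel and 0 is an eigenvalue. The eigenvalues sum to 12, which equals trace(L) = 2|E|. By the matrix-tree theorem the graph has (1/7) * product of the nonzero eigenvalues = 1 spanning tree.

[0, 1, 1, 1, 1, 1, 7]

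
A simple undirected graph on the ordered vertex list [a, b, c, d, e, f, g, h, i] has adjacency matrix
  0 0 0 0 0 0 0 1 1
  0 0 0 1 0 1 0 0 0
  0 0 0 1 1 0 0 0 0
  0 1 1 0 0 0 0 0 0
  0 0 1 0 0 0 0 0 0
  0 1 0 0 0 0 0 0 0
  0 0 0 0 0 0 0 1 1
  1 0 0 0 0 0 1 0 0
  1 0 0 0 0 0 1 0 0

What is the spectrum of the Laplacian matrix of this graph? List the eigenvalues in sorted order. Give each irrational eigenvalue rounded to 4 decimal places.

Each diagonal entry of L is the vertex degree and each off-diagonal entry is -1 where an edge is present, 0 otherwise; in the order [a, b, c, d, e, f, g, h, i] the diagonal is [2, 2, 2, 2, 1, 1, 2, 2, 2]. The multiplicity of 0 as a Laplacian eigenvalue equals the number of connected components. The 2 zero eigenvalues correspond to the 2 connected components.

[0, 0, 0.3820, 1.3820, 2, 2, 2.6180, 3.6180, 4]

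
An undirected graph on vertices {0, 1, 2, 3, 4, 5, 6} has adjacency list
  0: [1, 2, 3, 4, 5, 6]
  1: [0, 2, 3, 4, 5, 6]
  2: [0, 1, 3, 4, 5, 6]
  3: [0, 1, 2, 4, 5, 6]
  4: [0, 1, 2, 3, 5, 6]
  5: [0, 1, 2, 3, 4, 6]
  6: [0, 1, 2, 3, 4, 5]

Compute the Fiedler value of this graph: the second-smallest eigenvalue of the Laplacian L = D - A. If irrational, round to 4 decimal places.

Each diagonal entry of L is the vertex degree and each off-diagonal entry is -1 where an edge is present, 0 otherwise; in the order [0, 1, 2, 3, 4, 5, 6] the diagonal is [6, 6, 6, 6, 6, 6, 6]. Computing the eigenvalues of L and sorting gives [0, 7, 7, 7, 7, 7, 7]. The Fiedler value lambda_2 = 7 is strictly positive, so the graph is connected.

7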